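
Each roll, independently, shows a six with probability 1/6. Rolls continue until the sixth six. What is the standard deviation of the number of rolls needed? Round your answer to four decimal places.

13.4164

Y = total rolls until the sixth success; negative binomial with r=6, p=0.166667.
SD(Y) = √[r(1−p)/p²] = √(180.000000) = 13.416408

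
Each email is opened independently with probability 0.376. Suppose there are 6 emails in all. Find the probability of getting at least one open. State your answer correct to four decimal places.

0.9410

P(at least one) = 1 − P(none) = 1 − (1 − 0.376)^6
= 1 − 0.059035 = 0.940965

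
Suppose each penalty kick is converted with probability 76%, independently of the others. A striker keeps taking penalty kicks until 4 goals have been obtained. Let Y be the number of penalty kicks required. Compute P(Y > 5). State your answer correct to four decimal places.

Needing more than 5 penalty kicks ⇔ fewer than 4 successes in the first 5. With X ~ Binomial(5, 0.76), P(Y > 5) = P(X ≤ 3).
  k=0: C(5,0)·0.76^0·0.24^5 = 0.000796
  k=1: C(5,1)·0.76^1·0.24^4 = 0.012607
  k=2: C(5,2)·0.76^2·0.24^3 = 0.079847
  k=3: C(5,3)·0.76^3·0.24^2 = 0.252850
P(X ≤ 3) = 0.346101

0.3461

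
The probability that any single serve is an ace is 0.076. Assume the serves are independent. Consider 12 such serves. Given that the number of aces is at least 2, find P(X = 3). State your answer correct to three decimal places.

0.206

X ~ Binomial(12, 0.076). Want P(X=3 | X≥2) = P(X=3) / P(X≥2).
P(X=3) = C(12,3)·0.076^3·0.924^9 = 0.04741
P(X≥2) = 1 − 0.38731 − 0.38228 = 0.23040
Ratio = 0.04741 / 0.23040 = 0.20579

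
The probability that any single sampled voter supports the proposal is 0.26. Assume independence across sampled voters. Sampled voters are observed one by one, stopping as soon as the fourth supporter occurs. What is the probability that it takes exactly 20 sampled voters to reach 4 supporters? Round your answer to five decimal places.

0.03580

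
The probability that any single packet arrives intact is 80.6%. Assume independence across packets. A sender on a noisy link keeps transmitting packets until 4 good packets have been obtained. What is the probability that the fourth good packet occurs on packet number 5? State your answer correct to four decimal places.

0.3275

Y = trial on which the fourth success occurs; negative binomial, r=4, p=0.806.
P(Y=5) = C(4,3) · p^4 · (1−p)^1
= 4 · 0.42203 · 0.194 = 0.327493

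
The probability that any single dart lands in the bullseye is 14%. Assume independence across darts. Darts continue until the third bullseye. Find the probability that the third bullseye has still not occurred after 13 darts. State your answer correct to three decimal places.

Needing more than 13 darts ⇔ fewer than 3 successes in the first 13. With X ~ Binomial(13, 0.14), P(Y > 13) = P(X ≤ 2).
  k=0: C(13,0)·0.14^0·0.86^13 = 0.14076
  k=1: C(13,1)·0.14^1·0.86^12 = 0.29789
  k=2: C(13,2)·0.14^2·0.86^11 = 0.29096
P(X ≤ 2) = 0.72961

0.730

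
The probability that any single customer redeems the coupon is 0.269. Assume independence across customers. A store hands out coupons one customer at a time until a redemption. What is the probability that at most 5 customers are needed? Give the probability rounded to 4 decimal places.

0.7913

Y = number of customers to the first success; geometric, p = 0.269.
P(Y ≤ 5) = 1 − (1−p)^5 = 1 − 0.208731 = 0.791269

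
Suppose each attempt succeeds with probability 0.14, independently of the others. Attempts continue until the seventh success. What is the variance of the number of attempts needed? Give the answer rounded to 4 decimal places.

307.1429

Y = total attempts until the seventh success; negative binomial with r=7, p=0.14.
Var(Y) = r(1−p)/p² = 7·0.86 / 0.14² = 307.142857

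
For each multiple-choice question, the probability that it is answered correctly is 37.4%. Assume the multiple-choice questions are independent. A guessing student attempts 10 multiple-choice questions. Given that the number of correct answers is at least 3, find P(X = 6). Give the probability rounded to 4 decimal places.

X ~ Binomial(10, 0.374). Want P(X=6 | X≥3) = P(X=6) / P(X≥3).
P(X=6) = C(10,6)·0.374^6·0.626^4 = 0.088256
P(X≥3) = 1 − 0.009242 − 0.055213 − 0.148440 = 0.787106
Ratio = 0.088256 / 0.787106 = 0.112128

0.1121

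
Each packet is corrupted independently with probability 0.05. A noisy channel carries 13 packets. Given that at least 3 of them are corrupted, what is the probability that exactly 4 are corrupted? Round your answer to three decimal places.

X ~ Binomial(13, 0.05). Want P(X=4 | X≥3) = P(X=4) / P(X≥3).
P(X=4) = C(13,4)·0.05^4·0.95^9 = 0.00282
P(X≥3) = 1 − 0.51334 − 0.35123 − 0.11092 = 0.02451
Ratio = 0.00282 / 0.02451 = 0.11492

0.115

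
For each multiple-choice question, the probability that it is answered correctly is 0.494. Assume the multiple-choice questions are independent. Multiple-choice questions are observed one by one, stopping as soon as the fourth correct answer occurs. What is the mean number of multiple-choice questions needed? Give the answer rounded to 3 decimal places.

8.097

Y = total multiple-choice questions until the fourth success; negative binomial with r=4, p=0.494.
E[Y] = r / p = 4 / 0.494 = 8.09717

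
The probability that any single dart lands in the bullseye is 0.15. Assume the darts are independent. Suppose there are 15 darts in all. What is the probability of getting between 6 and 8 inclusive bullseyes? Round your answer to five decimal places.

0.01673

X ~ Binomial(15, 0.15); P(6 ≤ X ≤ 8) = Σ C(15,k) p^k (1−p)^(15−k) over k:
  k=6: C(15,6)·0.15^6·0.85^9 = 0.0132045
  k=7: C(15,7)·0.15^7·0.85^8 = 0.0029960
  k=8: C(15,8)·0.15^8·0.85^7 = 0.0005287
Total = 0.0167292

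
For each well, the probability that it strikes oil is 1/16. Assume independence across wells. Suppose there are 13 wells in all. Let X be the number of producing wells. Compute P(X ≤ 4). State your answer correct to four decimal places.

0.9992

X ~ Binomial(13, 0.0625); P(X ≤ 4) = Σ C(13,k) p^k (1−p)^(13−k) over k:
  k=0: C(13,0)·0.0625^0·0.9375^13 = 0.432142
  k=1: C(13,1)·0.0625^1·0.9375^12 = 0.374523
  k=2: C(13,2)·0.0625^2·0.9375^11 = 0.149809
  k=3: C(13,3)·0.0625^3·0.9375^10 = 0.036620
  k=4: C(13,4)·0.0625^4·0.9375^9 = 0.006103
Total = 0.999198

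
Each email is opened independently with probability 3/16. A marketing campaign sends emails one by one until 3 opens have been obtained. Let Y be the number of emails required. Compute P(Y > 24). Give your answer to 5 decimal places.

Needing more than 24 emails ⇔ fewer than 3 successes in the first 24. With X ~ Binomial(24, 0.1875), P(Y > 24) = P(X ≤ 2).
  k=0: C(24,0)·0.1875^0·0.8125^24 = 0.0068511
  k=1: C(24,1)·0.1875^1·0.8125^23 = 0.0379446
  k=2: C(24,2)·0.1875^2·0.8125^22 = 0.1006991
P(X ≤ 2) = 0.1454949

0.14549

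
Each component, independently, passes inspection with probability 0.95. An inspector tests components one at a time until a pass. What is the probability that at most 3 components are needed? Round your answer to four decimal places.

Y = number of components to the first success; geometric, p = 0.95.
P(Y ≤ 3) = 1 − (1−p)^3 = 1 − 0.000125 = 0.999875

0.9999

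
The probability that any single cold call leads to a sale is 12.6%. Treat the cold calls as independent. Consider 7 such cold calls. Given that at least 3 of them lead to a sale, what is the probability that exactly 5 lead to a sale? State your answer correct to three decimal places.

X ~ Binomial(7, 0.126). Want P(X=5 | X≥3) = P(X=5) / P(X≥3).
P(X=5) = C(7,5)·0.126^5·0.874^2 = 0.00051
P(X≥3) = 1 − 0.38957 − 0.39313 − 0.17003 = 0.04728
Ratio = 0.00051 / 0.04728 = 0.01078

0.011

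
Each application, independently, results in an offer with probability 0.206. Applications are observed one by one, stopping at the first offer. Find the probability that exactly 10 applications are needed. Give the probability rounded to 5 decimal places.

0.02584

Geometric (trials to first success), p = 0.206.
P(Y = 10) = (1−p)^9 · p = 0.12543 · 0.206 = 0.0258376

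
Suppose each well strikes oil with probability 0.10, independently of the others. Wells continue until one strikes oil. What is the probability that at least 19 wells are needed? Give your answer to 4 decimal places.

Y = number of wells to the first success; geometric, p = 0.10.
P(Y > 18) = P(first 18 all fail) = (1−p)^18 = 0.150095

0.1501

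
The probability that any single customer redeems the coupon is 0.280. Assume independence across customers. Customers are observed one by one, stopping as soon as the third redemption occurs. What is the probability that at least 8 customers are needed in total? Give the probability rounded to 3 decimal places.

Needing more than 7 customers ⇔ fewer than 3 successes in the first 7. With X ~ Binomial(7, 0.28), P(Y > 7) = P(X ≤ 2).
  k=0: C(7,0)·0.28^0·0.72^7 = 0.10031
  k=1: C(7,1)·0.28^1·0.72^6 = 0.27306
  k=2: C(7,2)·0.28^2·0.72^5 = 0.31856
P(X ≤ 2) = 0.69193

0.692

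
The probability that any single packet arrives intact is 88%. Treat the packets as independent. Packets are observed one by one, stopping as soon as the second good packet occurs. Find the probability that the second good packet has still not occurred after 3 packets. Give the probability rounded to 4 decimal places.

Needing more than 3 packets ⇔ fewer than 2 successes in the first 3. With X ~ Binomial(3, 0.88), P(Y > 3) = P(X ≤ 1).
  k=0: C(3,0)·0.88^0·0.12^3 = 0.001728
  k=1: C(3,1)·0.88^1·0.12^2 = 0.038016
P(X ≤ 1) = 0.039744

0.0397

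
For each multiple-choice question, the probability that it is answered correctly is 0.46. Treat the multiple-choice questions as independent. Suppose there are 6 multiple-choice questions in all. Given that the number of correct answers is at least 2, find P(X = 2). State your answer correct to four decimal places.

0.3181

X ~ Binomial(6, 0.46). Want P(X=2 | X≥2) = P(X=2) / P(X≥2).
P(X=2) = C(6,2)·0.46^2·0.54^4 = 0.269887
P(X≥2) = 1 − 0.024795 − 0.126730 = 0.848476
Ratio = 0.269887 / 0.848476 = 0.318085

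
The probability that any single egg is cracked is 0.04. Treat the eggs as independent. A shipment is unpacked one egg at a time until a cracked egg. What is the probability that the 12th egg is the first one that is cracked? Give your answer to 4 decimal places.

Geometric (trials to first success), p = 0.04.
P(Y = 12) = (1−p)^11 · p = 0.63824 · 0.04 = 0.025530

0.0255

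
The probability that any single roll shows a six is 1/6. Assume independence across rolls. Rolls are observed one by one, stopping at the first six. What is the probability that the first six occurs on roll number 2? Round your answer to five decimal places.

0.13889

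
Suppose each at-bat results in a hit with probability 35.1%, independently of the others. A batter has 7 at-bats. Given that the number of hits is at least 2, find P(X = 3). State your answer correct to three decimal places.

X ~ Binomial(7, 0.351). Want P(X=3 | X≥2) = P(X=3) / P(X≥2).
P(X=3) = C(7,3)·0.351^3·0.649^4 = 0.26851
P(X≥2) = 1 − 0.04850 − 0.18360 = 0.76790
Ratio = 0.26851 / 0.76790 = 0.34967

0.350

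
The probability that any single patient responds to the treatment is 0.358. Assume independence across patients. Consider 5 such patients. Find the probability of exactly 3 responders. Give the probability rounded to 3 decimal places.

X ~ Binomial(n=5, p=0.358).
P(X=3) = C(5,3) · p^3 · (1−p)^2
= 10 · 0.045883 · 0.41216 = 0.18911

0.189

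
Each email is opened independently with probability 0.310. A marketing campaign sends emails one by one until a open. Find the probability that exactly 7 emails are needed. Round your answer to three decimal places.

0.033

Geometric (trials to first success), p = 0.31.
P(Y = 7) = (1−p)^6 · p = 0.10792 · 0.31 = 0.03345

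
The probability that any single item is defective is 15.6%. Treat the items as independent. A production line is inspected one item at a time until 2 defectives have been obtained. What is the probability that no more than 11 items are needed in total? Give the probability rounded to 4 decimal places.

0.5305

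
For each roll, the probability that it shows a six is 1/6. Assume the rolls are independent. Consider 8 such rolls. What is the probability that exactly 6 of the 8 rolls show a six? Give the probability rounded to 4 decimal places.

0.0004

X ~ Binomial(n=8, p=0.166667).
P(X=6) = C(8,6) · p^6 · (1−p)^2
= 28 · 2.1433e-05 · 0.69444 = 0.000417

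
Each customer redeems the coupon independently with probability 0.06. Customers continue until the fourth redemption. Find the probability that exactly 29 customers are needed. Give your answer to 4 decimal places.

0.0090

Y = trial on which the fourth success occurs; negative binomial, r=4, p=0.06.
P(Y=29) = C(28,3) · p^4 · (1−p)^25
= 3276 · 1.296e-05 · 0.21291 = 0.009040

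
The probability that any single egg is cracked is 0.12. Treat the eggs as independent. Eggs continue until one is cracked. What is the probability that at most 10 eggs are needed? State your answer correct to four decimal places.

Y = number of eggs to the first success; geometric, p = 0.12.
P(Y ≤ 10) = 1 − (1−p)^10 = 1 − 0.278501 = 0.721499

0.7215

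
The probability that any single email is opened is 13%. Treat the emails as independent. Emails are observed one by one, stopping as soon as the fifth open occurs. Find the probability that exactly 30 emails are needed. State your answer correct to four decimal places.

0.0271

Y = trial on which the fifth success occurs; negative binomial, r=5, p=0.13.
P(Y=30) = C(29,4) · p^5 · (1−p)^25
= 23751 · 3.7129e-05 · 0.03076 = 0.027126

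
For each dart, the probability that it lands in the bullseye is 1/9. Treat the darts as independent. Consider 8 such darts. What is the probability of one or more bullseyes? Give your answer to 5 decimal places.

P(at least one) = 1 − P(none) = 1 − (1 − 0.111111)^8
= 1 − 0.3897443 = 0.6102557

0.61026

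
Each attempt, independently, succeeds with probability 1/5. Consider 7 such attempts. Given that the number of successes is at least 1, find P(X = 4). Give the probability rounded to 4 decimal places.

0.0363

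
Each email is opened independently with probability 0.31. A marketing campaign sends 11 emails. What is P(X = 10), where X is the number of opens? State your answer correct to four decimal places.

0.0001

X ~ Binomial(n=11, p=0.31).
P(X=10) = C(11,10) · p^10 · (1−p)^1
= 11 · 8.1963e-06 · 0.69 = 0.000062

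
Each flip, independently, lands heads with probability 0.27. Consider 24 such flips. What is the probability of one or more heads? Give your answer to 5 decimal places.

P(at least one) = 1 − P(none) = 1 − (1 − 0.27)^24
= 1 − 0.0005245 = 0.9994755

0.99948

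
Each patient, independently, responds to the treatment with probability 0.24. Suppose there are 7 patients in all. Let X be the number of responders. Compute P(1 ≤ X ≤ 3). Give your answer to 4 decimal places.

0.7919

X ~ Binomial(7, 0.24); P(1 ≤ X ≤ 3) = Σ C(7,k) p^k (1−p)^(7−k) over k:
  k=1: C(7,1)·0.24^1·0.76^6 = 0.323736
  k=2: C(7,2)·0.24^2·0.76^5 = 0.306697
  k=3: C(7,3)·0.24^3·0.76^4 = 0.161420
Total = 0.791853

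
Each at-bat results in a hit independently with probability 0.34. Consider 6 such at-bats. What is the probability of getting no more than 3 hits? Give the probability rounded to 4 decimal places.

X ~ Binomial(6, 0.34); P(X ≤ 3) = Σ C(6,k) p^k (1−p)^(6−k) over k:
  k=0: C(6,0)·0.34^0·0.66^6 = 0.082654
  k=1: C(6,1)·0.34^1·0.66^5 = 0.255476
  k=2: C(6,2)·0.34^2·0.66^4 = 0.329022
  k=3: C(6,3)·0.34^3·0.66^3 = 0.225995
Total = 0.893147

0.8931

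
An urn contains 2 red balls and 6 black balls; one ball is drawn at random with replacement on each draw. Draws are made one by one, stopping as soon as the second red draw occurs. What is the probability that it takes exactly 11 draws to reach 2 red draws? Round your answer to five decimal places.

0.04693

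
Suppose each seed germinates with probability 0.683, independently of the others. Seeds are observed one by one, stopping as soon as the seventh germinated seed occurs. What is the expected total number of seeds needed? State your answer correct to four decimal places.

10.2489

Y = total seeds until the seventh success; negative binomial with r=7, p=0.683.
E[Y] = r / p = 7 / 0.683 = 10.248902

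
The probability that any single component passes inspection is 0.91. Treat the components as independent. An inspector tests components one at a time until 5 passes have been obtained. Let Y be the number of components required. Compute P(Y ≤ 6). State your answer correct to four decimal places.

Finishing within 6 components ⇔ at least 5 successes in the first 6. With X ~ Binomial(6, 0.91), P(Y ≤ 6) = 1 − P(X ≤ 4).
  k=0: C(6,0)·0.91^0·0.09^6 = 0.000001
  k=1: C(6,1)·0.91^1·0.09^5 = 0.000032
  k=2: C(6,2)·0.91^2·0.09^4 = 0.000815
  k=3: C(6,3)·0.91^3·0.09^3 = 0.010987
  k=4: C(6,4)·0.91^4·0.09^2 = 0.083319
1 − 0.095153 = 0.904847

0.9048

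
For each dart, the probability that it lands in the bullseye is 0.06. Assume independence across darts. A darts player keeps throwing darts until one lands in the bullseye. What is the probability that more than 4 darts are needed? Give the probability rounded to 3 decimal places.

0.781

Y = number of darts to the first success; geometric, p = 0.06.
P(Y > 4) = P(first 4 all fail) = (1−p)^4 = 0.78075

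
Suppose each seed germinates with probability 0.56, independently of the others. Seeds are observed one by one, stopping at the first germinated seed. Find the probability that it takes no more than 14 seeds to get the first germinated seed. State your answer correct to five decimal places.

0.99999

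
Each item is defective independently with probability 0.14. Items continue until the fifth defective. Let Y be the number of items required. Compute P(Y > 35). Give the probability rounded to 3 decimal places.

Needing more than 35 items ⇔ fewer than 5 successes in the first 35. With X ~ Binomial(35, 0.14), P(Y > 35) = P(X ≤ 4).
  k=0: C(35,0)·0.14^0·0.86^35 = 0.00510
  k=1: C(35,1)·0.14^1·0.86^34 = 0.02905
  k=2: C(35,2)·0.14^2·0.86^33 = 0.08039
  k=3: C(35,3)·0.14^3·0.86^32 = 0.14396
  k=4: C(35,4)·0.14^4·0.86^31 = 0.18748
P(X ≤ 4) = 0.44599

0.446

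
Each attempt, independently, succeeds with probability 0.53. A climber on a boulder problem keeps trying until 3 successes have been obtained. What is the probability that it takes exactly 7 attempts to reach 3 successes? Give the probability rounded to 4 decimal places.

0.1090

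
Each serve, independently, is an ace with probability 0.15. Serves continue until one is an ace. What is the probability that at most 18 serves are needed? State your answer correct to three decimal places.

0.946

Y = number of serves to the first success; geometric, p = 0.15.
P(Y ≤ 18) = 1 − (1−p)^18 = 1 − 0.05365 = 0.94635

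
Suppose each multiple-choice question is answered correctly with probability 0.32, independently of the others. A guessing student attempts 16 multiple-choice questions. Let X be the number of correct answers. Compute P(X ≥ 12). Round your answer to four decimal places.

0.0005

X ~ Binomial(16, 0.32); P(X ≥ 12) = Σ C(16,k) p^k (1−p)^(16−k) over k:
  k=12: C(16,12)·0.32^12·0.68^4 = 0.000449
  k=13: C(16,13)·0.32^13·0.68^3 = 0.000065
  k=14: C(16,14)·0.32^14·0.68^2 = 0.000007
  k=15: C(16,15)·0.32^15·0.68^1 = 0.000000
  k=16: C(16,16)·0.32^16·0.68^0 = 0.000000
Total = 0.000521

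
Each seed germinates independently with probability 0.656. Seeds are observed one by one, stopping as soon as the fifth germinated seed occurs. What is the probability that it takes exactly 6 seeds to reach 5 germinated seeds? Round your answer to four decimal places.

0.2090

Y = trial on which the fifth success occurs; negative binomial, r=5, p=0.656.
P(Y=6) = C(5,4) · p^5 · (1−p)^1
= 5 · 0.12148 · 0.344 = 0.208953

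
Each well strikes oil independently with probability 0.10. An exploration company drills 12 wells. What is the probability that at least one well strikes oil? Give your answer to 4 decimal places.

P(at least one) = 1 − P(none) = 1 − (1 − 0.10)^12
= 1 − 0.282430 = 0.717570

0.7176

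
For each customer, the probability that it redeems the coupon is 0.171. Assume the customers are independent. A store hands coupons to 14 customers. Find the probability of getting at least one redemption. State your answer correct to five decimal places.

0.92760

P(at least one) = 1 − P(none) = 1 − (1 − 0.171)^14
= 1 − 0.0724041 = 0.9275959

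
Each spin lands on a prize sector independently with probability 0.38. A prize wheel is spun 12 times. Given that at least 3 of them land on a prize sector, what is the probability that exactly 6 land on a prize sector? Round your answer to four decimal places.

X ~ Binomial(12, 0.38). Want P(X=6 | X≥3) = P(X=6) / P(X≥3).
P(X=6) = C(12,6)·0.38^6·0.62^6 = 0.158024
P(X≥3) = 1 − 0.003226 − 0.023729 − 0.079989 = 0.893056
Ratio = 0.158024 / 0.893056 = 0.176948

0.1769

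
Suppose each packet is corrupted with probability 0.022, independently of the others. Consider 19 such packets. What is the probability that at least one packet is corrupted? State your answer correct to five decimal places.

P(at least one) = 1 − P(none) = 1 − (1 − 0.022)^19
= 1 − 0.6552971 = 0.3447029

0.34470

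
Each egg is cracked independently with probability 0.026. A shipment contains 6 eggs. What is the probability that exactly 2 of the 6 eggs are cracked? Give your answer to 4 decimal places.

X ~ Binomial(n=6, p=0.026).
P(X=2) = C(6,2) · p^2 · (1−p)^4
= 15 · 0.000676 · 0.89999 = 0.009126

0.0091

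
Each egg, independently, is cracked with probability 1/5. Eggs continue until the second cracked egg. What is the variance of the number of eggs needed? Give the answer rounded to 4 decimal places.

Y = total eggs until the second success; negative binomial with r=2, p=0.20.
Var(Y) = r(1−p)/p² = 2·0.80 / 0.20² = 40.000000

40.0000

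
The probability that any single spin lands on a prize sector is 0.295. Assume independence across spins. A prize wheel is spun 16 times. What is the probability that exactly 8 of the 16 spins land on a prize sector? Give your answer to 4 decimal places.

0.0450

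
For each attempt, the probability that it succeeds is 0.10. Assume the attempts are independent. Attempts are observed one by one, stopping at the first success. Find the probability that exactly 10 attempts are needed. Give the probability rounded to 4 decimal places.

0.0387

Geometric (trials to first success), p = 0.10.
P(Y = 10) = (1−p)^9 · p = 0.38742 · 0.10 = 0.038742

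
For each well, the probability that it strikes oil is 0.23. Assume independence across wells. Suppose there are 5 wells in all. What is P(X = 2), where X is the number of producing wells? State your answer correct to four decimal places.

0.2415

X ~ Binomial(n=5, p=0.23).
P(X=2) = C(5,2) · p^2 · (1−p)^3
= 10 · 0.0529 · 0.45653 = 0.241506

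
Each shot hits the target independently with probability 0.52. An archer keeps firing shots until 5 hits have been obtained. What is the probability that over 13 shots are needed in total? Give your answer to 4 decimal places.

Needing more than 13 shots ⇔ fewer than 5 successes in the first 13. With X ~ Binomial(13, 0.52), P(Y > 13) = P(X ≤ 4).
  k=0: C(13,0)·0.52^0·0.48^13 = 0.000072
  k=1: C(13,1)·0.52^1·0.48^12 = 0.001011
  k=2: C(13,2)·0.52^2·0.48^11 = 0.006573
  k=3: C(13,3)·0.52^3·0.48^10 = 0.026109
  k=4: C(13,4)·0.52^4·0.48^9 = 0.070712
P(X ≤ 4) = 0.104476

0.1045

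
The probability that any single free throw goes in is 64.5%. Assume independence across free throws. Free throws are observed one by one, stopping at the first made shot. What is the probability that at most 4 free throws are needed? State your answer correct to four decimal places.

0.9841

Y = number of free throws to the first success; geometric, p = 0.645.
P(Y ≤ 4) = 1 − (1−p)^4 = 1 − 0.015882 = 0.984118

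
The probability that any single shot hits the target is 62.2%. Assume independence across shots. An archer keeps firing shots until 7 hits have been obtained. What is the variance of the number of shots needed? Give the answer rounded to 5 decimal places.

Y = total shots until the seventh success; negative binomial with r=7, p=0.622.
Var(Y) = r(1−p)/p² = 7·0.378 / 0.622² = 6.8392593

6.83926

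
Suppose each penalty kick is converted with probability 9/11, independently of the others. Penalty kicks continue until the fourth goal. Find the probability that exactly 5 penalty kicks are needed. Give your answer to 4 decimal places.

Y = trial on which the fourth success occurs; negative binomial, r=4, p=0.818182.
P(Y=5) = C(4,3) · p^4 · (1−p)^1
= 4 · 0.44813 · 0.18182 = 0.325909

0.3259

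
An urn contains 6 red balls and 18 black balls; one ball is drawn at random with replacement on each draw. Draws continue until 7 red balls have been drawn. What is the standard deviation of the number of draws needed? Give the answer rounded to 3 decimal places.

Y = total draws until the seventh success; negative binomial with r=7, p=0.25.
SD(Y) = √[r(1−p)/p²] = √(84.00000) = 9.16515

9.165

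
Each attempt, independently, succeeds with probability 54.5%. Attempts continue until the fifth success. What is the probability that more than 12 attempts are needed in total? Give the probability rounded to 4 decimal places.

0.1187

Needing more than 12 attempts ⇔ fewer than 5 successes in the first 12. With X ~ Binomial(12, 0.545), P(Y > 12) = P(X ≤ 4).
  k=0: C(12,0)·0.545^0·0.455^12 = 0.000079
  k=1: C(12,1)·0.545^1·0.455^11 = 0.001132
  k=2: C(12,2)·0.545^2·0.455^10 = 0.007455
  k=3: C(12,3)·0.545^3·0.455^9 = 0.029766
  k=4: C(12,4)·0.545^4·0.455^8 = 0.080220
P(X ≤ 4) = 0.118651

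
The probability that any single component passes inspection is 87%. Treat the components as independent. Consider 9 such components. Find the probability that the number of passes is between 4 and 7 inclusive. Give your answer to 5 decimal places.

0.33016

X ~ Binomial(9, 0.87); P(4 ≤ X ≤ 7) = Σ C(9,k) p^k (1−p)^(9−k) over k:
  k=4: C(9,4)·0.87^4·0.13^5 = 0.0026802
  k=5: C(9,5)·0.87^5·0.13^4 = 0.0179366
  k=6: C(9,6)·0.87^6·0.13^3 = 0.0800248
  k=7: C(9,7)·0.87^7·0.13^2 = 0.2295218
Total = 0.3301635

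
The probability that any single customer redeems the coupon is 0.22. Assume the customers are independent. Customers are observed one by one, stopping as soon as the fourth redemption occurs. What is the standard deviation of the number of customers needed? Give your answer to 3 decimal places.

Y = total customers until the fourth success; negative binomial with r=4, p=0.22.
SD(Y) = √[r(1−p)/p²] = √(64.46281) = 8.02887

8.029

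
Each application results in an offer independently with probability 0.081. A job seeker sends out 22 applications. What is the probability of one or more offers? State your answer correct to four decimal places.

P(at least one) = 1 − P(none) = 1 − (1 − 0.081)^22
= 1 − 0.155934 = 0.844066

0.8441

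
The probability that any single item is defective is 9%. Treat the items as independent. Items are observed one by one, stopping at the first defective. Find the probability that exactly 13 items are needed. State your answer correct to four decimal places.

0.0290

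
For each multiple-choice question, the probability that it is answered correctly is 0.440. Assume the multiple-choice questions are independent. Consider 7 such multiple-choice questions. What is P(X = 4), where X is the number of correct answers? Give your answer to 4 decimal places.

0.2304

X ~ Binomial(n=7, p=0.44).
P(X=4) = C(7,4) · p^4 · (1−p)^3
= 35 · 0.037481 · 0.17562 = 0.230379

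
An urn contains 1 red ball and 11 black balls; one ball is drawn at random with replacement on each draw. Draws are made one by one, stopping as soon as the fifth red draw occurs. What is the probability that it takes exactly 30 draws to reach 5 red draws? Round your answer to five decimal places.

Y = trial on which the fifth success occurs; negative binomial, r=5, p=0.083333.
P(Y=30) = C(29,4) · p^5 · (1−p)^25
= 23751 · 4.0188e-06 · 0.11358 = 0.0108408

0.01084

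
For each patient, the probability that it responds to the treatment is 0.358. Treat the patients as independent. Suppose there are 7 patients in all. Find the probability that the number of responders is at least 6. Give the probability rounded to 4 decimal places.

X ~ Binomial(7, 0.358); P(X ≥ 6) = Σ C(7,k) p^k (1−p)^(7−k) over k:
  k=6: C(7,6)·0.358^6·0.642^1 = 0.009461
  k=7: C(7,7)·0.358^7·0.642^0 = 0.000754
Total = 0.010215

0.0102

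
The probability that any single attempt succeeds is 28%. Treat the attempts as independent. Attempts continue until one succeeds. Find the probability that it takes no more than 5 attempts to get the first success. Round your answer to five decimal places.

0.80651

Y = number of attempts to the first success; geometric, p = 0.28.
P(Y ≤ 5) = 1 − (1−p)^5 = 1 − 0.1934918 = 0.8065082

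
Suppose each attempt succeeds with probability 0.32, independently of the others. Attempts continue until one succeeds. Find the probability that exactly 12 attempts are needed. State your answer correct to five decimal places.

0.00460

Geometric (trials to first success), p = 0.32.
P(Y = 12) = (1−p)^11 · p = 0.014375 · 0.32 = 0.0045999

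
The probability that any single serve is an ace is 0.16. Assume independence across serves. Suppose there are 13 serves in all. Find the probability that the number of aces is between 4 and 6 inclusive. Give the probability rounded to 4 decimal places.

0.1395

X ~ Binomial(13, 0.16); P(4 ≤ X ≤ 6) = Σ C(13,k) p^k (1−p)^(13−k) over k:
  k=4: C(13,4)·0.16^4·0.84^9 = 0.097566
  k=5: C(13,5)·0.16^5·0.84^8 = 0.033451
  k=6: C(13,6)·0.16^6·0.84^7 = 0.008496
Total = 0.139513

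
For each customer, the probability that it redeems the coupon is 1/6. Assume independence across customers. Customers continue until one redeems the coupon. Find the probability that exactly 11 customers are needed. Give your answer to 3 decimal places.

Geometric (trials to first success), p = 0.166667.
P(Y = 11) = (1−p)^10 · p = 0.16151 · 0.166667 = 0.02692

0.027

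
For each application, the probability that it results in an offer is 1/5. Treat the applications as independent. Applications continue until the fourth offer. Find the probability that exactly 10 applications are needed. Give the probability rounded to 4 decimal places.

0.0352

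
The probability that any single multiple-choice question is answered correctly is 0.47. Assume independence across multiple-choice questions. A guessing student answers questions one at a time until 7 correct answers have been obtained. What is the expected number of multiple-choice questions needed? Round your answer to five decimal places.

14.89362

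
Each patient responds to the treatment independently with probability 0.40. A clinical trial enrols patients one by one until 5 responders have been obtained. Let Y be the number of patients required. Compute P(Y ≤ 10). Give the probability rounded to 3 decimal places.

Finishing within 10 patients ⇔ at least 5 successes in the first 10. With X ~ Binomial(10, 0.40), P(Y ≤ 10) = 1 − P(X ≤ 4).
  k=0: C(10,0)·0.40^0·0.60^10 = 0.00605
  k=1: C(10,1)·0.40^1·0.60^9 = 0.04031
  k=2: C(10,2)·0.40^2·0.60^8 = 0.12093
  k=3: C(10,3)·0.40^3·0.60^7 = 0.21499
  k=4: C(10,4)·0.40^4·0.60^6 = 0.25082
1 − 0.63310 = 0.36690

0.367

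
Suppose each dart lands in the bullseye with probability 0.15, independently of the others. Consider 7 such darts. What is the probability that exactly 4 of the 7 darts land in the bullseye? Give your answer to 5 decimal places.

X ~ Binomial(n=7, p=0.15).
P(X=4) = C(7,4) · p^4 · (1−p)^3
= 35 · 0.00050625 · 0.61413 = 0.0108815

0.01088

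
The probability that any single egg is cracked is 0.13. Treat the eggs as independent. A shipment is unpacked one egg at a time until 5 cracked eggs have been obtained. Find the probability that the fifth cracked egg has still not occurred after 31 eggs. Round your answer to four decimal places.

0.6229

Needing more than 31 eggs ⇔ fewer than 5 successes in the first 31. With X ~ Binomial(31, 0.13), P(Y > 31) = P(X ≤ 4).
  k=0: C(31,0)·0.13^0·0.87^31 = 0.013338
  k=1: C(31,1)·0.13^1·0.87^30 = 0.061785
  k=2: C(31,2)·0.13^2·0.87^29 = 0.138483
  k=3: C(31,3)·0.13^3·0.87^28 = 0.200032
  k=4: C(31,4)·0.13^4·0.87^27 = 0.209229
P(X ≤ 4) = 0.622867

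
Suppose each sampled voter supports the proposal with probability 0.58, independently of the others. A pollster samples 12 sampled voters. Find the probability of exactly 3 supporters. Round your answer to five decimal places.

X ~ Binomial(n=12, p=0.58).
P(X=3) = C(12,3) · p^3 · (1−p)^9
= 220 · 0.19511 · 0.00040667 = 0.0174562

0.01746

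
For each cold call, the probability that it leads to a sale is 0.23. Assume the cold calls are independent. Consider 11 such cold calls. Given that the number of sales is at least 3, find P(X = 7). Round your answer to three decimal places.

X ~ Binomial(11, 0.23). Want P(X=7 | X≥3) = P(X=7) / P(X≥3).
P(X=7) = C(11,7)·0.23^7·0.77^4 = 0.00395
P(X≥3) = 1 − 0.05642 − 0.18537 − 0.27684 = 0.48138
Ratio = 0.00395 / 0.48138 = 0.00821

0.008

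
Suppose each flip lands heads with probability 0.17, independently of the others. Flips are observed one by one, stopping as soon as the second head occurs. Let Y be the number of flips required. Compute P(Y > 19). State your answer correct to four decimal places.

Needing more than 19 flips ⇔ fewer than 2 successes in the first 19. With X ~ Binomial(19, 0.17), P(Y > 19) = P(X ≤ 1).
  k=0: C(19,0)·0.17^0·0.83^19 = 0.029006
  k=1: C(19,1)·0.17^1·0.83^18 = 0.112878
P(X ≤ 1) = 0.141883

0.1419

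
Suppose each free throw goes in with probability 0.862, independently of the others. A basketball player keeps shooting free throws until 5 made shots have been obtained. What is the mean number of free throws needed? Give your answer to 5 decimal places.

5.80046

Y = total free throws until the fifth success; negative binomial with r=5, p=0.862.
E[Y] = r / p = 5 / 0.862 = 5.8004640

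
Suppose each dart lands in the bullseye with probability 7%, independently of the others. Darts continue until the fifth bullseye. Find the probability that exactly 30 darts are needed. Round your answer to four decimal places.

0.0065

Y = trial on which the fifth success occurs; negative binomial, r=5, p=0.07.
P(Y=30) = C(29,4) · p^5 · (1−p)^25
= 23751 · 1.6807e-06 · 0.16296 = 0.006505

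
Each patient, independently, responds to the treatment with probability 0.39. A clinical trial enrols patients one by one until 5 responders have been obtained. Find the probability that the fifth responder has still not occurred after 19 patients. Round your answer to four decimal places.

0.0821

Needing more than 19 patients ⇔ fewer than 5 successes in the first 19. With X ~ Binomial(19, 0.39), P(Y > 19) = P(X ≤ 4).
  k=0: C(19,0)·0.39^0·0.61^19 = 0.000083
  k=1: C(19,1)·0.39^1·0.61^18 = 0.001013
  k=2: C(19,2)·0.39^2·0.61^17 = 0.005831
  k=3: C(19,3)·0.39^3·0.61^16 = 0.021125
  k=4: C(19,4)·0.39^4·0.61^15 = 0.054024
P(X ≤ 4) = 0.082077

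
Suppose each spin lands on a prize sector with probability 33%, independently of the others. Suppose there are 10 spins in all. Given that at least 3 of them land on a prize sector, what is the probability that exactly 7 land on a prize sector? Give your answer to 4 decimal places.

0.0222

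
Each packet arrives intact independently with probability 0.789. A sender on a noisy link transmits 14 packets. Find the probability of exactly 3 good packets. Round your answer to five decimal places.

X ~ Binomial(n=14, p=0.789).
P(X=3) = C(14,3) · p^3 · (1−p)^11
= 364 · 0.49117 · 3.6907e-08 = 0.0000066

0.00001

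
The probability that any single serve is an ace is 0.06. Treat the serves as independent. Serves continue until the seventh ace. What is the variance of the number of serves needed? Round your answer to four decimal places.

Y = total serves until the seventh success; negative binomial with r=7, p=0.06.
Var(Y) = r(1−p)/p² = 7·0.94 / 0.06² = 1827.777778

1827.7778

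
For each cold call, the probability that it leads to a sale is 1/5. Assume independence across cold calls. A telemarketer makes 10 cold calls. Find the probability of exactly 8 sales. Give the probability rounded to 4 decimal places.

0.0001

X ~ Binomial(n=10, p=0.20).
P(X=8) = C(10,8) · p^8 · (1−p)^2
= 45 · 2.56e-06 · 0.64 = 0.000074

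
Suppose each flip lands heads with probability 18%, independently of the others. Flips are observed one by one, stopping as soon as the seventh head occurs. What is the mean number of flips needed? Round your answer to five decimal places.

38.88889

Y = total flips until the seventh success; negative binomial with r=7, p=0.18.
E[Y] = r / p = 7 / 0.18 = 38.8888889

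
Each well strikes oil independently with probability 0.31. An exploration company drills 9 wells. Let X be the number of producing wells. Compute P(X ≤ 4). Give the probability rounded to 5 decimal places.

X ~ Binomial(9, 0.31); P(X ≤ 4) = Σ C(9,k) p^k (1−p)^(9−k) over k:
  k=0: C(9,0)·0.31^0·0.69^9 = 0.0354521
  k=1: C(9,1)·0.31^1·0.69^8 = 0.1433497
  k=2: C(9,2)·0.31^2·0.69^7 = 0.2576140
  k=3: C(9,3)·0.31^3·0.69^6 = 0.2700592
  k=4: C(9,4)·0.31^4·0.69^5 = 0.1819964
Total = 0.8884714

0.88847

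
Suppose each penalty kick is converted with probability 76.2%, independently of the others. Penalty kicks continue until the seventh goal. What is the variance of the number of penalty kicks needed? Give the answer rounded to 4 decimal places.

2.8692

Y = total penalty kicks until the seventh success; negative binomial with r=7, p=0.762.
Var(Y) = r(1−p)/p² = 7·0.238 / 0.762² = 2.869228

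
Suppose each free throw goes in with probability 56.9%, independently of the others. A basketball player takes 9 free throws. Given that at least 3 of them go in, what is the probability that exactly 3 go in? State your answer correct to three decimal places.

0.103

X ~ Binomial(9, 0.569). Want P(X=3 | X≥3) = P(X=3) / P(X≥3).
P(X=3) = C(9,3)·0.569^3·0.431^6 = 0.09919
P(X≥3) = 1 − 0.00051 − 0.00610 − 0.03220 = 0.96119
Ratio = 0.09919 / 0.96119 = 0.10320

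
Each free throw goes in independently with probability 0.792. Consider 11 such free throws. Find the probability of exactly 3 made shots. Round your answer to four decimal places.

0.0003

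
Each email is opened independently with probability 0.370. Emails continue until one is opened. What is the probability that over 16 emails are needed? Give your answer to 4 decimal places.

Y = number of emails to the first success; geometric, p = 0.37.
P(Y > 16) = P(first 16 all fail) = (1−p)^16 = 0.000616

0.0006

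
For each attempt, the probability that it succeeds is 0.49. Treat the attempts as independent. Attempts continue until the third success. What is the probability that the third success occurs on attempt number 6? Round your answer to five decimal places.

Y = trial on which the third success occurs; negative binomial, r=3, p=0.49.
P(Y=6) = C(5,2) · p^3 · (1−p)^3
= 10 · 0.11765 · 0.13265 = 0.1560626

0.15606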